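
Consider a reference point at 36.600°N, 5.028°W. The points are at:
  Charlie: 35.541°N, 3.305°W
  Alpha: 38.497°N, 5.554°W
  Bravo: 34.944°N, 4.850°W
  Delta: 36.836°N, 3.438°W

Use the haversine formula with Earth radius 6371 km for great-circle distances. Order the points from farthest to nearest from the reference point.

Computing each great-circle distance from 36.600°N, 5.028°W:
Alpha 38.497°N, 5.554°W: 216.0 km
Charlie 35.541°N, 3.305°W: 194.5 km
Bravo 34.944°N, 4.850°W: 184.8 km
Delta 36.836°N, 3.438°W: 144.1 km

Alpha, Charlie, Bravo, Delta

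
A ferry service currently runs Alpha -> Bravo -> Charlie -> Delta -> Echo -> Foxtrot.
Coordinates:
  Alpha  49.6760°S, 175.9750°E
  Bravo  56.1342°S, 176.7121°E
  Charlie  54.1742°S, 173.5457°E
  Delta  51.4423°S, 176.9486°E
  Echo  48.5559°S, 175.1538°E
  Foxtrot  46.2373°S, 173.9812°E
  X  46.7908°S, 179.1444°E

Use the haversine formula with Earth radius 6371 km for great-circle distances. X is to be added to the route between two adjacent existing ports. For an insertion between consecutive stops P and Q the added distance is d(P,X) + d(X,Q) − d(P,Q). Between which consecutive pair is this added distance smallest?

Added distance for inserting X between each consecutive pair:
Alpha–Bravo: 730.0 km
Bravo–Charlie: 1666.7 km
Charlie–Delta: 1072.0 km
Delta–Echo: 553.1 km
Echo–Foxtrot: 484.7 km
Smallest added distance is 484.7 km, inserting between Echo and Foxtrot.

between Echo and Foxtrot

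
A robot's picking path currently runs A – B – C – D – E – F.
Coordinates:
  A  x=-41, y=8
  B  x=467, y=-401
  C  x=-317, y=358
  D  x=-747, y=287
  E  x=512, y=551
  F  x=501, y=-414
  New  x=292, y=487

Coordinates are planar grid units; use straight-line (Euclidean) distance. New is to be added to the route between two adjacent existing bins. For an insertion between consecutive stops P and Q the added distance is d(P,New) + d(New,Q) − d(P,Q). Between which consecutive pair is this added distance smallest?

Added distance for inserting New between each consecutive pair:
A–B: 836.3
B–C: 436.4
C–D: 1244.8
D–E: 0.8
E–F: 189.0
Smallest added distance is 0.8, inserting between D and E.

between D and E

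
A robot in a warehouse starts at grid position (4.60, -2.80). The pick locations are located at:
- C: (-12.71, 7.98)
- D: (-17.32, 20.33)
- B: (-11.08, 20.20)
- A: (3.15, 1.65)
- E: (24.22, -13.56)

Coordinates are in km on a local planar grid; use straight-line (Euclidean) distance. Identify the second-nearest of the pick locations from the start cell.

C

Distances from the start cell ((4.60, -2.80)):
A: 4.7 km
C: 20.4 km
E: 22.4 km
B: 27.8 km
D: 31.9 km
The second-nearest is C at 20.4 km.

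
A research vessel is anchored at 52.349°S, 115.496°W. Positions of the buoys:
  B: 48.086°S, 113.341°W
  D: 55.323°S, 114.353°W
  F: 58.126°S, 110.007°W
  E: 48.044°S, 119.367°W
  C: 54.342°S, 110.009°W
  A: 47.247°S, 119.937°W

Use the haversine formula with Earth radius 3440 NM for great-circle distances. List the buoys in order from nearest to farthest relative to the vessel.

D, C, B, E, A, F

Computing each great-circle distance from 52.349°S, 115.496°W:
D 55.323°S, 114.353°W: 183.1 NM
C 54.342°S, 110.009°W: 230.1 NM
B 48.086°S, 113.341°W: 269.0 NM
E 48.044°S, 119.367°W: 298.1 NM
A 47.247°S, 119.937°W: 351.2 NM
F 58.126°S, 110.007°W: 394.2 NM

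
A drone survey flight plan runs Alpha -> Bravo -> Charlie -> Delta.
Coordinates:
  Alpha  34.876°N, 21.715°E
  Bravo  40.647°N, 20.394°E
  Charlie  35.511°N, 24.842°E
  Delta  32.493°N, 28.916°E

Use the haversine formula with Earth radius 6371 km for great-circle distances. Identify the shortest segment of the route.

Charlie–Delta

Leg distances:
Alpha→Bravo: 652.1 km
Bravo→Charlie: 690.9 km
Charlie→Delta: 503.5 km
The shortest leg is Charlie–Delta at 503.5 km.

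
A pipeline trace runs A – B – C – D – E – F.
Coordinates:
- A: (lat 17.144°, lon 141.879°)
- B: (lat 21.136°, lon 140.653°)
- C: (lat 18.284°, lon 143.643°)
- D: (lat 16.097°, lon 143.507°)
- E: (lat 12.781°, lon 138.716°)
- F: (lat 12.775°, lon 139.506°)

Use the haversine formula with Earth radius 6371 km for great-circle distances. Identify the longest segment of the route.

Leg distances:
A→B: 462.2 km
B→C: 445.5 km
C→D: 243.6 km
D→E: 634.0 km
E→F: 85.7 km
The longest leg is D–E at 634.0 km.

D–E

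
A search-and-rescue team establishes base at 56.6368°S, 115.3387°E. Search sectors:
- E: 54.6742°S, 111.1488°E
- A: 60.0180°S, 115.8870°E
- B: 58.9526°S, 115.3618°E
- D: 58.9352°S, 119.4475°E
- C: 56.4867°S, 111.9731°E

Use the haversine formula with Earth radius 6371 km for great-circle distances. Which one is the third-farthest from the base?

Distance to each, sorted:
A: 377.3 km
D: 352.9 km
E: 341.5 km
B: 257.5 km
C: 206.9 km
The third-farthest is E at 341.5 km.

E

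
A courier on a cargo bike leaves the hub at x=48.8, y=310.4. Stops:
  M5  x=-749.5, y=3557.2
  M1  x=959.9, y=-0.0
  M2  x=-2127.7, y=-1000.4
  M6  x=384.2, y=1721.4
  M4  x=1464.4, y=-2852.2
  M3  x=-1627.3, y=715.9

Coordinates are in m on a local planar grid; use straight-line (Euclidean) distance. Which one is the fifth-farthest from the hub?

M6

Distance to each, sorted:
M4: 3465.0 m
M5: 3343.5 m
M2: 2540.7 m
M3: 1724.5 m
M6: 1450.3 m
M1: 962.5 m
The fifth-farthest is M6 at 1450.3 m.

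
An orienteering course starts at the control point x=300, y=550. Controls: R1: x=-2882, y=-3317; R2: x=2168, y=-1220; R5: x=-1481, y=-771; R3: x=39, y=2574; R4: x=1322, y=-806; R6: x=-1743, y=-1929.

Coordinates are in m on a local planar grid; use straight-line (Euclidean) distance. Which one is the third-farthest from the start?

R2

Distance to each, sorted:
R1: 5007.9 m
R6: 3212.4 m
R2: 2573.4 m
R5: 2217.4 m
R3: 2040.8 m
R4: 1698.0 m
The third-farthest is R2 at 2573.4 m.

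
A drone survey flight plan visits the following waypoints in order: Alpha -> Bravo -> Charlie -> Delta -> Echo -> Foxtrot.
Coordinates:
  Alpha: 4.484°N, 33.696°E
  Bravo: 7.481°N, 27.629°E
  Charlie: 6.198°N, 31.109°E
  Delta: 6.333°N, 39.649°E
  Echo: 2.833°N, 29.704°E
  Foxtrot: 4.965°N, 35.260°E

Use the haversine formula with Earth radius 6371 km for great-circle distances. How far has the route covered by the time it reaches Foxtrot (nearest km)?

3932 km

Leg distances:
Alpha→Bravo: 749.1 km  (cumulative 749.1 km)
Bravo→Charlie: 409.8 km  (cumulative 1158.9 km)
Charlie→Delta: 944.0 km  (cumulative 2102.9 km)
Delta→Echo: 1168.8 km  (cumulative 3271.8 km)
Echo→Foxtrot: 660.4 km  (cumulative 3932.1 km)
Cumulative distance at Foxtrot ≈ 3932 km.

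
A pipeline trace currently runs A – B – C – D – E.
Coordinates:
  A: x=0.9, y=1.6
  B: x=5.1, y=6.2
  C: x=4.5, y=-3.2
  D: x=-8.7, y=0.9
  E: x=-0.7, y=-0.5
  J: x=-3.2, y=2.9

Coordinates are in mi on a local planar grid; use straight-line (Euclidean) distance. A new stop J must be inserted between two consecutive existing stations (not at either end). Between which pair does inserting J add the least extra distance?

between C and D

Added distance for inserting J between each consecutive pair:
A–B: 7.0 mi
B–C: 9.3 mi
C–D: 1.9 mi
D–E: 2.0 mi
Smallest added distance is 1.9 mi, inserting between C and D.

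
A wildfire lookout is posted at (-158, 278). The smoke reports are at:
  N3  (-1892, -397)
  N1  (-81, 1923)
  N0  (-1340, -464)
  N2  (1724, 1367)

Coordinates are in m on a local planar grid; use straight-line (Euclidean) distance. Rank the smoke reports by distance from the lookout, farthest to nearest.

N2, N3, N1, N0

Distances from the lookout:
N2 (1724, 1367): 2174.4 m
N3 (-1892, -397): 1860.7 m
N1 (-81, 1923): 1646.8 m
N0 (-1340, -464): 1395.6 m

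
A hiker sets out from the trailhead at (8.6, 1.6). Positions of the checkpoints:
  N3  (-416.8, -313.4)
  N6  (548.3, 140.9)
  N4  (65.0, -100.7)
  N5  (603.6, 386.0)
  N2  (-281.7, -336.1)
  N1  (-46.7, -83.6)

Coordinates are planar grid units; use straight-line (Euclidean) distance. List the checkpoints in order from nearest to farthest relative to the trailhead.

Computing each straight-line distance from (8.6, 1.6):
N1 (-46.7, -83.6): 101.6
N4 (65.0, -100.7): 116.8
N2 (-281.7, -336.1): 445.3
N3 (-416.8, -313.4): 529.3
N6 (548.3, 140.9): 557.4
N5 (603.6, 386.0): 708.4

N1, N4, N2, N3, N6, N5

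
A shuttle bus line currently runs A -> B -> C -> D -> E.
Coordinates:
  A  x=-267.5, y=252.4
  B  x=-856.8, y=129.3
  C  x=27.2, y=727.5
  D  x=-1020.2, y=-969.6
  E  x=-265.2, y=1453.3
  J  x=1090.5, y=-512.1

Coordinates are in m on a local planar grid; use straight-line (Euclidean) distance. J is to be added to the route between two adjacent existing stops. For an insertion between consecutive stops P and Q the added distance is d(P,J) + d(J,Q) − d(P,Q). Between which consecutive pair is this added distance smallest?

between C and D

Added distance for inserting J between each consecutive pair:
A–B: 3006.6 m
B–C: 2616.0 m
C–D: 1798.6 m
D–E: 2009.5 m
Smallest added distance is 1798.6 m, inserting between C and D.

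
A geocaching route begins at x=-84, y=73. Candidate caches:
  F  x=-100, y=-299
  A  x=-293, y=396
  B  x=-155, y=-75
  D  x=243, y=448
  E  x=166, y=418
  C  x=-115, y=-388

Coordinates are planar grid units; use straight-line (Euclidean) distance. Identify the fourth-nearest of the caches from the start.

E

Distances from the start (x=-84, y=73):
B: 164.1
F: 372.3
A: 384.7
E: 426.1
C: 462.0
D: 497.5
The fourth-nearest is E at 426.1.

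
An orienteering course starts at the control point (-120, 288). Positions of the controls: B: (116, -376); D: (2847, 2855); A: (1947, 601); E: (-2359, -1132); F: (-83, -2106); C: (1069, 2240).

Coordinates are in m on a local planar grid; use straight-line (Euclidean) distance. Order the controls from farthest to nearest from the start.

Distances from the start:
D (2847, 2855): 3923.3 m
E (-2359, -1132): 2651.3 m
F (-83, -2106): 2394.3 m
C (1069, 2240): 2285.6 m
A (1947, 601): 2090.6 m
B (116, -376): 704.7 m

D, E, F, C, A, B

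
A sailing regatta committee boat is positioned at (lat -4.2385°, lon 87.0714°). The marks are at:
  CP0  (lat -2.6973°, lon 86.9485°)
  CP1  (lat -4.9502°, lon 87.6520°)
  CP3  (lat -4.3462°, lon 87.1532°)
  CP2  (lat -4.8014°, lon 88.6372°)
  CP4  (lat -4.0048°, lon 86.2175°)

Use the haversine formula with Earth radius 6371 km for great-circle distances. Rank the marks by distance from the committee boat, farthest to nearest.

Computing each great-circle distance from (lat -4.2385°, lon 87.0714°):
CP2 (lat -4.8014°, lon 88.6372°): 184.5 km
CP0 (lat -2.6973°, lon 86.9485°): 171.9 km
CP1 (lat -4.9502°, lon 87.6520°): 102.0 km
CP4 (lat -4.0048°, lon 86.2175°): 98.2 km
CP3 (lat -4.3462°, lon 87.1532°): 15.0 km

CP2, CP0, CP1, CP4, CP3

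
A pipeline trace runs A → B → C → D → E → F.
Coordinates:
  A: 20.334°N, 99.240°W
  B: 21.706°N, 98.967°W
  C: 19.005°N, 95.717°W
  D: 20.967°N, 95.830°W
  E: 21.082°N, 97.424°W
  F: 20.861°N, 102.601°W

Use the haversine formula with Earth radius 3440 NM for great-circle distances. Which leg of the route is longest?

E–F

Leg distances:
A→B: 83.8 NM
B→C: 244.5 NM
C→D: 118.0 NM
D→E: 89.6 NM
E→F: 290.5 NM
The longest leg is E–F at 290.5 NM.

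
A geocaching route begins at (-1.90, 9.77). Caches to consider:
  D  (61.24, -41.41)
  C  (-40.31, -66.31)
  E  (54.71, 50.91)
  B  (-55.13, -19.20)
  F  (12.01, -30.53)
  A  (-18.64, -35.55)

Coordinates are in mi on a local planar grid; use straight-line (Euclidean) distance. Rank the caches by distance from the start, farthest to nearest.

Distances from the start:
C (-40.31, -66.31): 85.2 mi
D (61.24, -41.41): 81.3 mi
E (54.71, 50.91): 70.0 mi
B (-55.13, -19.20): 60.6 mi
A (-18.64, -35.55): 48.3 mi
F (12.01, -30.53): 42.6 mi

C, D, E, B, A, F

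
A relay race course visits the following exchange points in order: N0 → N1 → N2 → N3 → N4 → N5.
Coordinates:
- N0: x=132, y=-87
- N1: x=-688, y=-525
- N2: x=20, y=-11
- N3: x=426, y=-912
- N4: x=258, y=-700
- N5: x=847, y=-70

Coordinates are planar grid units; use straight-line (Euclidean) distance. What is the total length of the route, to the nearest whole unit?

3926

Leg distances:
N0→N1: 929.6  (cumulative 929.6)
N1→N2: 874.9  (cumulative 1804.6)
N2→N3: 988.2  (cumulative 2792.8)
N3→N4: 270.5  (cumulative 3063.3)
N4→N5: 862.5  (cumulative 3925.7)
Total route length ≈ 3926.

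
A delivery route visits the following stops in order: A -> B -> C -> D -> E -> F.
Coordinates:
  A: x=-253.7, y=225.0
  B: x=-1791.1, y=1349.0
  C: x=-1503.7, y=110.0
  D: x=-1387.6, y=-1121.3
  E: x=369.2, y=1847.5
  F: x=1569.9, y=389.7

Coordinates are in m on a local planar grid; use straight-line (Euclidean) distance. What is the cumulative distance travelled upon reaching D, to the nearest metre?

Leg distances:
A→B: 1904.5 m  (cumulative 1904.5 m)
B→C: 1271.9 m  (cumulative 3176.4 m)
C→D: 1236.8 m  (cumulative 4413.1 m)
Cumulative distance at D ≈ 4413 m.

4413 m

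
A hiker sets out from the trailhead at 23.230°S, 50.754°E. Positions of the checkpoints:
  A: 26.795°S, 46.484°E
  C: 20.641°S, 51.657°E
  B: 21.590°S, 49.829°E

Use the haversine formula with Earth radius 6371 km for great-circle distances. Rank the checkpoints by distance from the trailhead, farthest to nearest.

Distances from the trailhead:
A 26.795°S, 46.484°E: 584.9 km
C 20.641°S, 51.657°E: 302.6 km
B 21.590°S, 49.829°E: 205.7 km

A, C, B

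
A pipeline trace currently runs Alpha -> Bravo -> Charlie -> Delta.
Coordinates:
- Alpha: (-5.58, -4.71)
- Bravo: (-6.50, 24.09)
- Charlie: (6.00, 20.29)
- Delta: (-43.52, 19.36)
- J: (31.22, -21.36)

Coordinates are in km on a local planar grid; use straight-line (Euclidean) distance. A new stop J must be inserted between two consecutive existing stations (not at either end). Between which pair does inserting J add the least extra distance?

between Alpha and Bravo

Added distance for inserting J between each consecutive pair:
Alpha–Bravo: 70.6 km
Bravo–Charlie: 94.7 km
Charlie–Delta: 84.3 km
Smallest added distance is 70.6 km, inserting between Alpha and Bravo.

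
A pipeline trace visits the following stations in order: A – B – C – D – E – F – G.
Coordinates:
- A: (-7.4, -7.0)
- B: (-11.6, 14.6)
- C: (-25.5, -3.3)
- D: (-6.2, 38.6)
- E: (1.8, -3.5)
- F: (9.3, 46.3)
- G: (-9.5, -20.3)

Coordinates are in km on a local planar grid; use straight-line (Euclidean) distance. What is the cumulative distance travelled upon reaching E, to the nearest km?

Leg distances:
A→B: 22.0 km  (cumulative 22.0 km)
B→C: 22.7 km  (cumulative 44.7 km)
C→D: 46.1 km  (cumulative 90.8 km)
D→E: 42.9 km  (cumulative 133.7 km)
Cumulative distance at E ≈ 134 km.

134 km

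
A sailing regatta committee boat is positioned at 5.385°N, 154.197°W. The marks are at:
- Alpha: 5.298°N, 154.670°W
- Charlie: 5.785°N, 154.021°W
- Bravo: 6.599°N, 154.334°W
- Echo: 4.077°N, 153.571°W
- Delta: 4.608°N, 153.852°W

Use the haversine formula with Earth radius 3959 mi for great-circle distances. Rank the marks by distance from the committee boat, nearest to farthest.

Distances from the committee boat:
Charlie 5.785°N, 154.021°W: 30.2 mi
Alpha 5.298°N, 154.670°W: 33.1 mi
Delta 4.608°N, 153.852°W: 58.7 mi
Bravo 6.599°N, 154.334°W: 84.4 mi
Echo 4.077°N, 153.571°W: 100.1 mi

Charlie, Alpha, Delta, Bravo, Echo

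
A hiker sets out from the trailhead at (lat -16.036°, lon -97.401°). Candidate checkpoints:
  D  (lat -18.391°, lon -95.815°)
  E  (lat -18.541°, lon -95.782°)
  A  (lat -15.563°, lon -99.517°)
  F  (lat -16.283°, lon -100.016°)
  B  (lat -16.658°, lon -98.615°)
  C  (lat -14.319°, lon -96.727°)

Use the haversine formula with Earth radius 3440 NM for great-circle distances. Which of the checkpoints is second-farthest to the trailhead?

Distances from the trailhead ((lat -16.036°, lon -97.401°)):
E: 176.7 NM
D: 168.1 NM
F: 151.5 NM
A: 125.5 NM
C: 110.2 NM
B: 79.3 NM
The second-farthest is D at 168.1 NM.

D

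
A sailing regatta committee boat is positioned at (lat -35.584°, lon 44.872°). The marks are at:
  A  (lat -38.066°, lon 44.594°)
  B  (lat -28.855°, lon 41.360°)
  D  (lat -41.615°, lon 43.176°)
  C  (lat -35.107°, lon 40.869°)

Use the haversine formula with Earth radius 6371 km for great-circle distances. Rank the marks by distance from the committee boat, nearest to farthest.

A, C, D, B

Distances from the committee boat:
A (lat -38.066°, lon 44.594°): 277.1 km
C (lat -35.107°, lon 40.869°): 366.9 km
D (lat -41.615°, lon 43.176°): 686.6 km
B (lat -28.855°, lon 41.360°): 817.8 km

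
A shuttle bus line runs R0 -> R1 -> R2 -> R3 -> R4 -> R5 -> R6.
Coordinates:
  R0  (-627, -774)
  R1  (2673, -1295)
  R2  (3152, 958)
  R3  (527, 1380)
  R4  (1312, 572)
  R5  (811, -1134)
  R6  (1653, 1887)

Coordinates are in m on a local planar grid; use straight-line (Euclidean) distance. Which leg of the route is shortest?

Leg distances:
R0→R1: 3340.9 m
R1→R2: 2303.4 m
R2→R3: 2658.7 m
R3→R4: 1126.5 m
R4→R5: 1778.0 m
R5→R6: 3136.1 m
The shortest leg is R3–R4 at 1126.5 m.

R3–R4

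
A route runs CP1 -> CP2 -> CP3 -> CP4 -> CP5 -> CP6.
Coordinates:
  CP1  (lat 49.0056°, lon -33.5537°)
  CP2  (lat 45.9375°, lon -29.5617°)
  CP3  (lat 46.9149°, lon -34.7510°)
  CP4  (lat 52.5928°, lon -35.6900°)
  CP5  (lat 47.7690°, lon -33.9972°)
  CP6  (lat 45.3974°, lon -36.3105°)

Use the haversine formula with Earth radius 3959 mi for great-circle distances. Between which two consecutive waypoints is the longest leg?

Leg distances:
CP1→CP2: 282.2 mi
CP2→CP3: 256.2 mi
CP3→CP4: 394.6 mi
CP4→CP5: 341.6 mi
CP5→CP6: 197.3 mi
The longest leg is CP3–CP4 at 394.6 mi.

CP3–CP4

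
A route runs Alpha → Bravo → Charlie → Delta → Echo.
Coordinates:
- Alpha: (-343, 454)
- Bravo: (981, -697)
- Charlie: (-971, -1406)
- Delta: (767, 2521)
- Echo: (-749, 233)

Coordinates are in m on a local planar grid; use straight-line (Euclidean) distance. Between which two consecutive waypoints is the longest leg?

Charlie–Delta

Leg distances:
Alpha→Bravo: 1754.4 m
Bravo→Charlie: 2076.8 m
Charlie→Delta: 4294.4 m
Delta→Echo: 2744.7 m
The longest leg is Charlie–Delta at 4294.4 m.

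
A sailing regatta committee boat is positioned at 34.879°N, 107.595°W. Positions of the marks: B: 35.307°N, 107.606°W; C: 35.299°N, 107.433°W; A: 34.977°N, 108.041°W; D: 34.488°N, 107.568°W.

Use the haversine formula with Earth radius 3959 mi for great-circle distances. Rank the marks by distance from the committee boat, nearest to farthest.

A, D, B, C

Distances from the committee boat:
A 34.977°N, 108.041°W: 26.2 mi
D 34.488°N, 107.568°W: 27.1 mi
B 35.307°N, 107.606°W: 29.6 mi
C 35.299°N, 107.433°W: 30.4 mi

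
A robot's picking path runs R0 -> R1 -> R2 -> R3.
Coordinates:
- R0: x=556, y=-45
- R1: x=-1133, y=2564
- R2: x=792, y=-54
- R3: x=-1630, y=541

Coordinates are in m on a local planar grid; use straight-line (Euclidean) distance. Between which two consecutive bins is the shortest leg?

Leg distances:
R0→R1: 3108.0 m
R1→R2: 3249.5 m
R2→R3: 2494.0 m
The shortest leg is R2–R3 at 2494.0 m.

R2–R3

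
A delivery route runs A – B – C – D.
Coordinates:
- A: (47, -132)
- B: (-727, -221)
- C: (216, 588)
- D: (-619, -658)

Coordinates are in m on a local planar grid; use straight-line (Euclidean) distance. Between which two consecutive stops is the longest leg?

C–D

Leg distances:
A→B: 779.1 m
B→C: 1242.5 m
C→D: 1499.9 m
The longest leg is C–D at 1499.9 m.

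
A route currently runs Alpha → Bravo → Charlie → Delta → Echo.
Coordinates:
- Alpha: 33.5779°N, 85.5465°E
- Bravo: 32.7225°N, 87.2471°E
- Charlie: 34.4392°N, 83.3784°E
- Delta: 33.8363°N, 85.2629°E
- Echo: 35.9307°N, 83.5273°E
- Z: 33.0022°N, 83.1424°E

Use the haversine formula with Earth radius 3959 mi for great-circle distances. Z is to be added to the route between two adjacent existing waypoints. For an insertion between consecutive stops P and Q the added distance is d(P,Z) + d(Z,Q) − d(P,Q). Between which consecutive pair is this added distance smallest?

Added distance for inserting Z between each consecutive pair:
Alpha–Bravo: 268.7 mi
Bravo–Charlie: 86.9 mi
Charlie–Delta: 119.9 mi
Delta–Echo: 163.7 mi
Smallest added distance is 86.9 mi, inserting between Bravo and Charlie.

between Bravo and Charlie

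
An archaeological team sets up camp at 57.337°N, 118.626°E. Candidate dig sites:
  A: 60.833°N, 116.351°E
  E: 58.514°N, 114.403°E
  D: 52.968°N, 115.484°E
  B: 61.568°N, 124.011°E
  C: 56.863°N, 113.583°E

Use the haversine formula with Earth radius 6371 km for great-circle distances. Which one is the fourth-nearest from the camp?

D

Distance to each, sorted:
E: 281.5 km
C: 309.0 km
A: 409.8 km
D: 525.1 km
B: 559.9 km
The fourth-nearest is D at 525.1 km.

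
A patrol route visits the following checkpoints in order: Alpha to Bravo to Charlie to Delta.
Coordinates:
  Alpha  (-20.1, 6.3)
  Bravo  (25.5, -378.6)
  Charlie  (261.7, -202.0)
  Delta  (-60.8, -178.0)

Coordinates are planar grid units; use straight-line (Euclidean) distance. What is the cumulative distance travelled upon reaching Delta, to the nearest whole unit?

1006

Leg distances:
Alpha→Bravo: 387.6  (cumulative 387.6)
Bravo→Charlie: 294.9  (cumulative 682.5)
Charlie→Delta: 323.4  (cumulative 1005.9)
Cumulative distance at Delta ≈ 1006.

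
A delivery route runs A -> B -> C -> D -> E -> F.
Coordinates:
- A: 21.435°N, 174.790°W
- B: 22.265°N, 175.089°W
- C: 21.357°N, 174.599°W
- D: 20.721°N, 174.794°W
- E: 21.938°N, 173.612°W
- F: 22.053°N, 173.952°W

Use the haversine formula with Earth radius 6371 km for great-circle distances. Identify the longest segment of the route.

D–E

Leg distances:
A→B: 97.3 km
B→C: 112.9 km
C→D: 73.6 km
D→E: 182.5 km
E→F: 37.3 km
The longest leg is D–E at 182.5 km.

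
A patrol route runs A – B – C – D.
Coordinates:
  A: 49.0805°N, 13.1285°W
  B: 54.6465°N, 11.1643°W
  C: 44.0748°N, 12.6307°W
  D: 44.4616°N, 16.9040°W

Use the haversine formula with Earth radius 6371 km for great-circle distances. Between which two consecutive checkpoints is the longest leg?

Leg distances:
A→B: 633.4 km
B→C: 1180.2 km
C→D: 342.9 km
The longest leg is B–C at 1180.2 km.

B–C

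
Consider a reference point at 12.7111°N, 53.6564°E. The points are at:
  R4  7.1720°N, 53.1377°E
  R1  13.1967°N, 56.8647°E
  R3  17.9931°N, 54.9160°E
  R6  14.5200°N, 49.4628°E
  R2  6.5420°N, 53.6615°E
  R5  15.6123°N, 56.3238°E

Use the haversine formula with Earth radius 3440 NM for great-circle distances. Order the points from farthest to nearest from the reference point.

R2, R4, R3, R6, R5, R1

Distance from the reference point at 12.7111°N, 53.6564°E to each:
R2 6.5420°N, 53.6615°E: 370.4 NM
R4 7.1720°N, 53.1377°E: 334.0 NM
R3 17.9931°N, 54.9160°E: 325.4 NM
R6 14.5200°N, 49.4628°E: 267.7 NM
R5 15.6123°N, 56.3238°E: 233.3 NM
R1 13.1967°N, 56.8647°E: 190.0 NM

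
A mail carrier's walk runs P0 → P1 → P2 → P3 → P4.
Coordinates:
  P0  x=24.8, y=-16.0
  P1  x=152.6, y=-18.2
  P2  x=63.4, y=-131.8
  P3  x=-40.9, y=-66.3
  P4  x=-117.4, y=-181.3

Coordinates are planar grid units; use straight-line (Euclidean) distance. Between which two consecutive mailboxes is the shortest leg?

Leg distances:
P0→P1: 127.8
P1→P2: 144.4
P2→P3: 123.2
P3→P4: 138.1
The shortest leg is P2–P3 at 123.2.

P2–P3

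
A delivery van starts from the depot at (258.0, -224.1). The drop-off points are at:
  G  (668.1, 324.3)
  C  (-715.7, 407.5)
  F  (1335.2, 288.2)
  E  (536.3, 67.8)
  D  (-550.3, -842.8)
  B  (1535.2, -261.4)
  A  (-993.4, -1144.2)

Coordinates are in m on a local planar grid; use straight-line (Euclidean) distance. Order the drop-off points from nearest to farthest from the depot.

E, G, D, C, F, B, A

Distances from the depot:
E (536.3, 67.8): 403.3 m
G (668.1, 324.3): 684.8 m
D (-550.3, -842.8): 1017.9 m
C (-715.7, 407.5): 1160.6 m
F (1335.2, 288.2): 1192.8 m
B (1535.2, -261.4): 1277.7 m
A (-993.4, -1144.2): 1553.3 m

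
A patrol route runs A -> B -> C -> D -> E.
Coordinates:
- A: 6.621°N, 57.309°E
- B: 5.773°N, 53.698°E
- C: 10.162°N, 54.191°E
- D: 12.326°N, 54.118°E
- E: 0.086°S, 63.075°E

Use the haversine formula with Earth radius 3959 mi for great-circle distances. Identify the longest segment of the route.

Leg distances:
A→B: 254.9 mi
B→C: 305.1 mi
C→D: 149.6 mi
D→E: 1054.8 mi
The longest leg is D–E at 1054.8 mi.

D–E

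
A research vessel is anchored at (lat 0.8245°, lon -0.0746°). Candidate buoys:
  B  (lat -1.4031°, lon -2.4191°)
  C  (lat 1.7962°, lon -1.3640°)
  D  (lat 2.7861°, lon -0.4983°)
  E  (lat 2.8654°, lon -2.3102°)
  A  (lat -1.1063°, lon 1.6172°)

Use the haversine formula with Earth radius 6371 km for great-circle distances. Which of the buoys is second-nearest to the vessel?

Distances from the vessel ((lat 0.8245°, lon -0.0746°)):
C: 179.5 km
D: 223.1 km
A: 285.4 km
E: 336.5 km
B: 359.6 km
The second-nearest is D at 223.1 km.

D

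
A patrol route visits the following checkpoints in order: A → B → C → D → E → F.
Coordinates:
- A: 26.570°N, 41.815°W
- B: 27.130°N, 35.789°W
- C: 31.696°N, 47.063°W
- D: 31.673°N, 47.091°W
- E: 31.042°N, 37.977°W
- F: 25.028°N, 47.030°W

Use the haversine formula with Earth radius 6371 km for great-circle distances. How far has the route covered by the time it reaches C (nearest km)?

1804 km

Leg distances:
A→B: 601.0 km  (cumulative 601.0 km)
B→C: 1203.4 km  (cumulative 1804.4 km)
Cumulative distance at C ≈ 1804 km.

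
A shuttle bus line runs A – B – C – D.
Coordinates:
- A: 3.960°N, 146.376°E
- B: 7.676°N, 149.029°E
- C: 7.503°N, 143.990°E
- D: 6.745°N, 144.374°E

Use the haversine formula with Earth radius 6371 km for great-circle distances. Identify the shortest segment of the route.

C–D

Leg distances:
A→B: 506.8 km
B→C: 555.7 km
C→D: 94.3 km
The shortest leg is C–D at 94.3 km.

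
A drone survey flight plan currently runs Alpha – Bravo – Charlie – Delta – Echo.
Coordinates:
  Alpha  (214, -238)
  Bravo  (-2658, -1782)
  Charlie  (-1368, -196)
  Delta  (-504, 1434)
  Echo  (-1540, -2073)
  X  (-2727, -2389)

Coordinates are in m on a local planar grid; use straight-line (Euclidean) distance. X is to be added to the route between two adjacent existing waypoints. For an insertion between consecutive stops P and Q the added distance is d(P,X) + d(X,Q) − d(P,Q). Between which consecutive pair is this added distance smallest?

between Alpha and Bravo

Added distance for inserting X between each consecutive pair:
Alpha–Bravo: 993.8 m
Bravo–Charlie: 1146.5 m
Charlie–Delta: 5157.5 m
Delta–Echo: 1993.9 m
Smallest added distance is 993.8 m, inserting between Alpha and Bravo.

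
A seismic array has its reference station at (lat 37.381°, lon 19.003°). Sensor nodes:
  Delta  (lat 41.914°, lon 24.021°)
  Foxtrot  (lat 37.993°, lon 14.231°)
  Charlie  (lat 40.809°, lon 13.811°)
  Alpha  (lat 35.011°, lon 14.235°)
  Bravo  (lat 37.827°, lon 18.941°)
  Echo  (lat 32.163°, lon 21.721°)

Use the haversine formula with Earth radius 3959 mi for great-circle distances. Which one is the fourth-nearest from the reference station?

Charlie

Distances from the reference station ((lat 37.381°, lon 19.003°)):
Bravo: 31.0 mi
Foxtrot: 264.3 mi
Alpha: 312.2 mi
Charlie: 365.4 mi
Echo: 392.1 mi
Delta: 411.4 mi
The fourth-nearest is Charlie at 365.4 mi.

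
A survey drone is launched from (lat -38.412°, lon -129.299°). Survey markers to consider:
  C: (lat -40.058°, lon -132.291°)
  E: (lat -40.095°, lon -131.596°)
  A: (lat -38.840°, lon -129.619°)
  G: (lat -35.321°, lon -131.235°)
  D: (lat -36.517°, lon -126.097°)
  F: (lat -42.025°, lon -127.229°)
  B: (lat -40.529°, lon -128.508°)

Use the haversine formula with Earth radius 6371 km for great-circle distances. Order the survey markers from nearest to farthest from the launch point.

Distances from the launch point:
A (lat -38.840°, lon -129.619°): 55.1 km
B (lat -40.529°, lon -128.508°): 245.0 km
E (lat -40.095°, lon -131.596°): 272.3 km
C (lat -40.058°, lon -132.291°): 316.0 km
D (lat -36.517°, lon -126.097°): 352.5 km
G (lat -35.321°, lon -131.235°): 384.4 km
F (lat -42.025°, lon -127.229°): 438.5 km

A, B, E, C, D, G, F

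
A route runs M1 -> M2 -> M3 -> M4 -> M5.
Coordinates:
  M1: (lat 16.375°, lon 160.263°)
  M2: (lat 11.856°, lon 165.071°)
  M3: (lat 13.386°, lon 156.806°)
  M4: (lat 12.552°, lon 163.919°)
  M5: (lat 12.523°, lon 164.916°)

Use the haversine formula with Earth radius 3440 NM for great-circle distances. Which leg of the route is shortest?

M4–M5

Leg distances:
M1→M2: 389.8 NM
M2→M3: 492.8 NM
M3→M4: 419.2 NM
M4→M5: 58.5 NM
The shortest leg is M4–M5 at 58.5 NM.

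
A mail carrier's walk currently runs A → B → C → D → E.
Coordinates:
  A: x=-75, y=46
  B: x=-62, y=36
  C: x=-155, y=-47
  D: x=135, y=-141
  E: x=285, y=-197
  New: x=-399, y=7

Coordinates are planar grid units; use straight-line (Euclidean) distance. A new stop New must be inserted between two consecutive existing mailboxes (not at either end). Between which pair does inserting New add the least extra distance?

between B and C

Added distance for inserting New between each consecutive pair:
A–B: 648.2
B–C: 463.5
C–D: 499.2
D–E: 1107.8
Smallest added distance is 463.5, inserting between B and C.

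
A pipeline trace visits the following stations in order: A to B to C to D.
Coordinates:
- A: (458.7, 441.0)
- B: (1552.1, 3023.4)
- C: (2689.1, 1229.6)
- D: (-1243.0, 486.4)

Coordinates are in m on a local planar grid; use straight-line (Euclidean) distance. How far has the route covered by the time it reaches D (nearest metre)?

8930 m

Leg distances:
A→B: 2804.3 m  (cumulative 2804.3 m)
B→C: 2123.8 m  (cumulative 4928.1 m)
C→D: 4001.7 m  (cumulative 8929.8 m)
Cumulative distance at D ≈ 8930 m.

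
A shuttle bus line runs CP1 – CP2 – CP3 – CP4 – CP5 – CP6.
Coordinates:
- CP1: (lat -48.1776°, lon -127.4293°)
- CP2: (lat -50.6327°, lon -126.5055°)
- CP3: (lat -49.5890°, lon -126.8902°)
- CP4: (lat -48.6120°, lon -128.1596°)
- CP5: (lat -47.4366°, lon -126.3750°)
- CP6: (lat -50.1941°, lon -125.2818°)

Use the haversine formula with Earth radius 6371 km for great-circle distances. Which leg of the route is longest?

CP5–CP6

Leg distances:
CP1→CP2: 281.1 km
CP2→CP3: 119.3 km
CP3→CP4: 142.6 km
CP4→CP5: 186.3 km
CP5→CP6: 316.9 km
The longest leg is CP5–CP6 at 316.9 km.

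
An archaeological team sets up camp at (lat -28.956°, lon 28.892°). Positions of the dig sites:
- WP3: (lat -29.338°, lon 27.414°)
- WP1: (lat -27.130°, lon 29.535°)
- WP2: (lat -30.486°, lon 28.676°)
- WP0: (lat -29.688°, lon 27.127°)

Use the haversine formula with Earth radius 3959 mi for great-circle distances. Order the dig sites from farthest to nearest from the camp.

WP1, WP0, WP2, WP3

Computing each great-circle distance from (lat -28.956°, lon 28.892°):
WP1 (lat -27.130°, lon 29.535°): 132.1 mi
WP0 (lat -29.688°, lon 27.127°): 117.7 mi
WP2 (lat -30.486°, lon 28.676°): 106.5 mi
WP3 (lat -29.338°, lon 27.414°): 93.0 mi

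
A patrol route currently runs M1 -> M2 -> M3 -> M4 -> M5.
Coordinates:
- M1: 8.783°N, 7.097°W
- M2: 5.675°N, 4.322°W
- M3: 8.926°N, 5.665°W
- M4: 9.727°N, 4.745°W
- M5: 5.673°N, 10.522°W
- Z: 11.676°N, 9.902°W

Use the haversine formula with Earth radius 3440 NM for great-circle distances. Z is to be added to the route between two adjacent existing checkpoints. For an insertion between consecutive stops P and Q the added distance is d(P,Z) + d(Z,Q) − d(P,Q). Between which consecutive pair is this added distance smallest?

between M4 and M5

Added distance for inserting Z between each consecutive pair:
M1–M2: 480.1 NM
M2–M3: 578.2 NM
M3–M4: 553.1 NM
M4–M5: 267.1 NM
Smallest added distance is 267.1 NM, inserting between M4 and M5.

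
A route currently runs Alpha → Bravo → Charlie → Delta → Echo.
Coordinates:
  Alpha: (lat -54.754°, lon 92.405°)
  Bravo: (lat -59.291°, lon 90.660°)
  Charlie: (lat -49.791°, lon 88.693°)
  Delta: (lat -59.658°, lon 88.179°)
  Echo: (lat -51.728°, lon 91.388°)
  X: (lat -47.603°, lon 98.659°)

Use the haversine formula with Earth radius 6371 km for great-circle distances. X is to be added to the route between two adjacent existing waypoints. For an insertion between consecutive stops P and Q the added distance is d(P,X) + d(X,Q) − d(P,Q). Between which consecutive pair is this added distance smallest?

between Bravo and Charlie

Added distance for inserting X between each consecutive pair:
Alpha–Bravo: 1791.7 km
Bravo–Charlie: 1107.4 km
Charlie–Delta: 1176.5 km
Delta–Echo: 1295.1 km
Smallest added distance is 1107.4 km, inserting between Bravo and Charlie.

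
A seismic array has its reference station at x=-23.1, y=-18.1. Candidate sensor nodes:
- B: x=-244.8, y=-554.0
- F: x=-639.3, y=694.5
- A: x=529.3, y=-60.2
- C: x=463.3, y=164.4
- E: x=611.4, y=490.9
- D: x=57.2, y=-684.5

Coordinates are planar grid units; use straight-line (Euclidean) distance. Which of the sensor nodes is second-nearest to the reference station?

Distance to each, sorted:
C: 519.5
A: 554.0
B: 579.9
D: 671.2
E: 813.4
F: 942.1
The second-nearest is A at 554.0.

A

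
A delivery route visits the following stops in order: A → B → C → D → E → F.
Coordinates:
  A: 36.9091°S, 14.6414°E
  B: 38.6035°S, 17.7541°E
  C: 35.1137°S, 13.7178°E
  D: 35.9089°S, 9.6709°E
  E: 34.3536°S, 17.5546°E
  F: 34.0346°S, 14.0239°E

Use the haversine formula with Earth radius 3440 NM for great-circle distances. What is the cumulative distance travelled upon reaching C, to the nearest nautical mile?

465 NM

Leg distances:
A→B: 179.4 NM  (cumulative 179.4 NM)
B→C: 285.4 NM  (cumulative 464.8 NM)
Cumulative distance at C ≈ 465 NM.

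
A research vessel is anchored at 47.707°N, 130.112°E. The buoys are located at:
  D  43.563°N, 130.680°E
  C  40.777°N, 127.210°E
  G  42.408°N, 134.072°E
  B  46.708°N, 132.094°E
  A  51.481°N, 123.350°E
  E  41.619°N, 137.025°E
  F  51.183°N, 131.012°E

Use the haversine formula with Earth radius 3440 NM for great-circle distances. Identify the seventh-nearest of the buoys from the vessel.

E

Distance to each, sorted:
B: 100.7 NM
F: 211.6 NM
D: 249.9 NM
A: 347.0 NM
G: 359.6 NM
C: 434.3 NM
E: 469.4 NM
The seventh-nearest is E at 469.4 NM.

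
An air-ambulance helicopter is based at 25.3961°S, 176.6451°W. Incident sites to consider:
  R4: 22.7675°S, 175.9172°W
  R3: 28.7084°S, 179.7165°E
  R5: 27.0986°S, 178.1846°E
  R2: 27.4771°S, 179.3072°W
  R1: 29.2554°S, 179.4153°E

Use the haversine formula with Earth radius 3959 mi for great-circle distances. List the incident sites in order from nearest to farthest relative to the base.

R4, R2, R3, R5, R1

Distances from the base:
R4 22.7675°S, 175.9172°W: 187.3 mi
R2 27.4771°S, 179.3072°W: 218.6 mi
R3 28.7084°S, 179.7165°E: 320.1 mi
R5 27.0986°S, 178.1846°E: 341.3 mi
R1 29.2554°S, 179.4153°E: 359.9 mi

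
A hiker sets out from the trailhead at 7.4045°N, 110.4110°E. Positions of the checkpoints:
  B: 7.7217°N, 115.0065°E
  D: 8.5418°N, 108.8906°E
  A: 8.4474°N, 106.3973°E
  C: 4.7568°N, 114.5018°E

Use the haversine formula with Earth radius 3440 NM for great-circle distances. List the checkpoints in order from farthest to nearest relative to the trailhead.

C, B, A, D

Distances from the trailhead:
C 4.7568°N, 114.5018°E: 291.4 NM
B 7.7217°N, 115.0065°E: 274.2 NM
A 8.4474°N, 106.3973°E: 246.8 NM
D 8.5418°N, 108.8906°E: 113.3 NM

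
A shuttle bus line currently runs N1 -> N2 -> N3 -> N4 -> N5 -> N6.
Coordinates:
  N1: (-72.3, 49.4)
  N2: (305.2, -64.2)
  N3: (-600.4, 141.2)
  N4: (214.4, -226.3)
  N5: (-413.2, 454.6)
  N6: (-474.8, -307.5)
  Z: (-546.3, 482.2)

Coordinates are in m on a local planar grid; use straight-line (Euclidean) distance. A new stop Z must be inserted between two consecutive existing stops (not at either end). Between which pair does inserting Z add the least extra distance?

between N5 and N6

Added distance for inserting Z between each consecutive pair:
N1–N2: 1259.4 m
N2–N3: 428.4 m
N3–N4: 491.0 m
N4–N5: 249.5 m
N5–N6: 164.3 m
Smallest added distance is 164.3 m, inserting between N5 and N6.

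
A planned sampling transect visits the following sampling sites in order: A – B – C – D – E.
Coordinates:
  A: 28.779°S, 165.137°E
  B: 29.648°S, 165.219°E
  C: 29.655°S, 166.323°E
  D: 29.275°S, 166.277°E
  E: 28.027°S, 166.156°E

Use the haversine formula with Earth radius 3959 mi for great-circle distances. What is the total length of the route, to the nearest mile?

Leg distances:
A→B: 60.2 mi  (cumulative 60.2 mi)
B→C: 66.3 mi  (cumulative 126.5 mi)
C→D: 26.4 mi  (cumulative 152.9 mi)
D→E: 86.5 mi  (cumulative 239.5 mi)
Total route length ≈ 239 mi.

239 mi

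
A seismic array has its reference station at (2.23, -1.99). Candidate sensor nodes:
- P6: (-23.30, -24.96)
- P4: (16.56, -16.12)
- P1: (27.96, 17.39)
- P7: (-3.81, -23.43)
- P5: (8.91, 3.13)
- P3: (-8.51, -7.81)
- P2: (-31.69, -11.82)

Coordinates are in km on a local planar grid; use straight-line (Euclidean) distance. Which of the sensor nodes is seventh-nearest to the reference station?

P2

Distance to each, sorted:
P5: 8.4 km
P3: 12.2 km
P4: 20.1 km
P7: 22.3 km
P1: 32.2 km
P6: 34.3 km
P2: 35.3 km
The seventh-nearest is P2 at 35.3 km.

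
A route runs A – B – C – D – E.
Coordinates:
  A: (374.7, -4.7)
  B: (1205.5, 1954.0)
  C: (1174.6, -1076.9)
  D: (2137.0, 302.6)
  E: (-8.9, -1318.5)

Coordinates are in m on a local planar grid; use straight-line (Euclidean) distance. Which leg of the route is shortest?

Leg distances:
A→B: 2127.6 m
B→C: 3031.1 m
C→D: 1682.0 m
D→E: 2689.4 m
The shortest leg is C–D at 1682.0 m.

C–D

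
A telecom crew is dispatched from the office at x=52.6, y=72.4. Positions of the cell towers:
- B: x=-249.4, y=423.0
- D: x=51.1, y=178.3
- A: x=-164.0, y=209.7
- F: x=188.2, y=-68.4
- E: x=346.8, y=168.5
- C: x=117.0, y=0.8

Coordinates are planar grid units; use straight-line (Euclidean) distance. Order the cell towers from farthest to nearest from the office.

B, E, A, F, D, C

Computing each straight-line distance from x=52.6, y=72.4:
B x=-249.4, y=423.0: 462.7
E x=346.8, y=168.5: 309.5
A x=-164.0, y=209.7: 256.5
F x=188.2, y=-68.4: 195.5
D x=51.1, y=178.3: 105.9
C x=117.0, y=0.8: 96.3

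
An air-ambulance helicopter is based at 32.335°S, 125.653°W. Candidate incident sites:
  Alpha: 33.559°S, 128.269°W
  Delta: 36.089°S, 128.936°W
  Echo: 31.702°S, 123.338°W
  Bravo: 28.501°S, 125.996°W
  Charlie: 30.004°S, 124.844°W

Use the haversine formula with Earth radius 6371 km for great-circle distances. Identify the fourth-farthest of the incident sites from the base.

Charlie

Distance to each, sorted:
Delta: 515.1 km
Bravo: 427.6 km
Alpha: 279.5 km
Charlie: 270.4 km
Echo: 229.3 km
The fourth-farthest is Charlie at 270.4 km.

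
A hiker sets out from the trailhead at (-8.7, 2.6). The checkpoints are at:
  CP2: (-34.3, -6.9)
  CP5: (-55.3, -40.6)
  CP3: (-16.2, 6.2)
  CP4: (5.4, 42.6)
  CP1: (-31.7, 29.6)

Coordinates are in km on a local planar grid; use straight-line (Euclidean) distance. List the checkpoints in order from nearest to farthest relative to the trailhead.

Computing each straight-line distance from (-8.7, 2.6):
CP3 (-16.2, 6.2): 8.3 km
CP2 (-34.3, -6.9): 27.3 km
CP1 (-31.7, 29.6): 35.5 km
CP4 (5.4, 42.6): 42.4 km
CP5 (-55.3, -40.6): 63.5 km

CP3, CP2, CP1, CP4, CP5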